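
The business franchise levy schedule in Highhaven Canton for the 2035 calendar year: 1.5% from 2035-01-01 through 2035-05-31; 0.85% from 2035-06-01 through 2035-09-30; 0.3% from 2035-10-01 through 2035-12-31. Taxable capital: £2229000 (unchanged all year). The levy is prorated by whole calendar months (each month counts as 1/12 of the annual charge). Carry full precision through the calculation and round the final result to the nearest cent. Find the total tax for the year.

2035-01-01 to 2035-05-31: 5 months at 1.5% → £2229000 × 1.5% × 5/12 = £13931.2500
2035-06-01 to 2035-09-30: 4 months at 0.85% → £2229000 × 0.85% × 4/12 = £6315.5000
2035-10-01 to 2035-12-31: 3 months at 0.3% → £2229000 × 0.3% × 3/12 = £1671.7500
Total = £21918.5000

£21918.50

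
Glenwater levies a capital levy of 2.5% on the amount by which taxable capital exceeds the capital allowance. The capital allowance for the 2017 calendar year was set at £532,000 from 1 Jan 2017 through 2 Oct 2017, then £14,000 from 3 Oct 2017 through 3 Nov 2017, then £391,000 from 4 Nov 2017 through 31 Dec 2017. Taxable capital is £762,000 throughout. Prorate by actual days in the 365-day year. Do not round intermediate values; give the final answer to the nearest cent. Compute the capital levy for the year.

£7,445.48

1 Jan – 2 Oct 2017: 275 days, exemption £532,000 → (£762,000 − £532,000) × 2.5% × 275/365 = £4,332.1918
3 Oct – 3 Nov 2017: 32 days, exemption £14,000 → (£762,000 − £14,000) × 2.5% × 32/365 = £1,639.4521
4 Nov – 31 Dec 2017: 58 days, exemption £391,000 → (£762,000 − £391,000) × 2.5% × 58/365 = £1,473.8356
Total = £7,445.4795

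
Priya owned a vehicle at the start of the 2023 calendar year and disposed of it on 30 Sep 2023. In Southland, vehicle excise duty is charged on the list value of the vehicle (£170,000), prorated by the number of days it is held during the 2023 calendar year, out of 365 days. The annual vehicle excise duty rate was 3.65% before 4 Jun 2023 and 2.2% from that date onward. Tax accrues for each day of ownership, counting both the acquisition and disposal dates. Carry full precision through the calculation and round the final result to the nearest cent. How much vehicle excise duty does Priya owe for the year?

1 Jan – 3 Jun 2023: 154 days at 3.65% → £170,000 × 3.65% × 154/365 = £2,618.0000
4 Jun – 30 Sep 2023: 119 days at 2.2% → £170,000 × 2.2% × 119/365 = £1,219.3425
Total = £3,837.3425

£3,837.34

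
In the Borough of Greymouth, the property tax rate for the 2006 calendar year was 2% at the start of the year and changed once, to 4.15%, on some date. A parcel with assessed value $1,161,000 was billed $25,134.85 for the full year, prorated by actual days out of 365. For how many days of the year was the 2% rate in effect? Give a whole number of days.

337 days

Let d = days at the first rate; then 365 − d days at the second rate.
$1,161,000 × [2%·d + 4.15%·(365−d)] / 365 = $25,134.85
Solving gives d = 337, so the new rate took effect on 4 December 2006.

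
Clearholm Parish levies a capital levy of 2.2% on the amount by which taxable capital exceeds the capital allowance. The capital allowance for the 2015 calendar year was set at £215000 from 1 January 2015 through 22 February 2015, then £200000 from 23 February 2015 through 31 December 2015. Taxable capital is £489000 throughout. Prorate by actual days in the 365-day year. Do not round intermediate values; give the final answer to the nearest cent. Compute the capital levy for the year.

1 January – 22 February 2015: 53 days, exemption £215000 → (£489000 − £215000) × 2.2% × 53/365 = £875.2986
23 February – 31 December 2015: 312 days, exemption £200000 → (£489000 − £200000) × 2.2% × 312/365 = £5434.7836
Total = £6310.0822

£6310.08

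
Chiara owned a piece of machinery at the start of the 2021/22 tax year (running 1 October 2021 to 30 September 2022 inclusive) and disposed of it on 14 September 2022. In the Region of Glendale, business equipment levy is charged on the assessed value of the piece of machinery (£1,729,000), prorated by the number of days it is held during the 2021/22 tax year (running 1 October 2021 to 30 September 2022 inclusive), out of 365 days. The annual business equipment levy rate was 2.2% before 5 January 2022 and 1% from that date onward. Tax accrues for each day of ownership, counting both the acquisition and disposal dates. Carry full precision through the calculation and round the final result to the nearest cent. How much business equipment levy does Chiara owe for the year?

1 October 2021 – 4 January 2022: 96 days at 2.2% → £1,729,000 × 2.2% × 96/365 = £10,004.5151
5 January – 14 September 2022: 253 days at 1% → £1,729,000 × 1% × 253/365 = £11,984.5753
Total = £21,989.0904

£21,989.09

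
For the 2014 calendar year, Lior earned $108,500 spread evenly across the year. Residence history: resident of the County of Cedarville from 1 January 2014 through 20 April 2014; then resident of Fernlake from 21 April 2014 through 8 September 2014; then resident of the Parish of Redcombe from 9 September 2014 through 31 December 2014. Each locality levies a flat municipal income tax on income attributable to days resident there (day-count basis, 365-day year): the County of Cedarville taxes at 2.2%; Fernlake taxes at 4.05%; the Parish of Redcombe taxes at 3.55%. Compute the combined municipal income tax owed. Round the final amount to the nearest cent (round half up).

The County of Cedarville, 1 January – 20 April 2014: 110 days → $108,500 × 2.2% × 110/365 = $719.3699
Fernlake, 21 April – 8 September 2014: 141 days → $108,500 × 4.05% × 141/365 = $1,697.5048
The Parish of Redcombe, 9 September – 31 December 2014: 114 days → $108,500 × 3.55% × 114/365 = $1,203.0123
Total = $3,619.8870

$3,619.89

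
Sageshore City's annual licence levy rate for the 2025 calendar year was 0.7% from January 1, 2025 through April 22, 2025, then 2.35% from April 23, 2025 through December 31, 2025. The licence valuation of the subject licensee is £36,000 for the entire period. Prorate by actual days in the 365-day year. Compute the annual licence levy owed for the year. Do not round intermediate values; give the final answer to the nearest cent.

£663.73

January 1 – April 22, 2025: 112 days at 0.7% → £36,000 × 0.7% × 112/365 = £77.3260
April 23 – December 31, 2025: 253 days at 2.35% → £36,000 × 2.35% × 253/365 = £586.4055
Total = £663.7315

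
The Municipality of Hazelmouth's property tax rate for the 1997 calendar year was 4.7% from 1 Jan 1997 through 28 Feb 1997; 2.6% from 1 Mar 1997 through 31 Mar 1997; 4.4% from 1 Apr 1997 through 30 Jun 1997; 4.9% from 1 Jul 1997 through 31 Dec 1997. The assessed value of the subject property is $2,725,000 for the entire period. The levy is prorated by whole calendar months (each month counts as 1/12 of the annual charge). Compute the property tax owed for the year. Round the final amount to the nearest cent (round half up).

$123,987.50

1 Jan – 28 Feb 1997: 2 months at 4.7% → $2,725,000 × 4.7% × 2/12 = $21,345.8333
1 Mar – 31 Mar 1997: 1 month at 2.6% → $2,725,000 × 2.6% × 1/12 = $5,904.1667
1 Apr – 30 Jun 1997: 3 months at 4.4% → $2,725,000 × 4.4% × 3/12 = $29,975.0000
1 Jul – 31 Dec 1997: 6 months at 4.9% → $2,725,000 × 4.9% × 6/12 = $66,762.5000
Total = $123,987.5000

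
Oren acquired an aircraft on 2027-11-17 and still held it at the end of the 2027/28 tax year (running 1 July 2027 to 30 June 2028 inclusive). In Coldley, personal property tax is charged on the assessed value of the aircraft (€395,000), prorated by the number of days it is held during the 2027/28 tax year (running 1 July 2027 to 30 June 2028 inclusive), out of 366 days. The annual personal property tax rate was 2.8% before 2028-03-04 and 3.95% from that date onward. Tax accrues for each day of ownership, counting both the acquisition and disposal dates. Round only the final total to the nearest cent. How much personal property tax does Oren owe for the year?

€8,336.55

2027-11-17 to 2028-03-03: 108 days at 2.8% → €395,000 × 2.8% × 108/366 = €3,263.6066
2028-03-04 to 2028-06-30: 119 days at 3.95% → €395,000 × 3.95% × 119/366 = €5,072.9440
Total = €8,336.5505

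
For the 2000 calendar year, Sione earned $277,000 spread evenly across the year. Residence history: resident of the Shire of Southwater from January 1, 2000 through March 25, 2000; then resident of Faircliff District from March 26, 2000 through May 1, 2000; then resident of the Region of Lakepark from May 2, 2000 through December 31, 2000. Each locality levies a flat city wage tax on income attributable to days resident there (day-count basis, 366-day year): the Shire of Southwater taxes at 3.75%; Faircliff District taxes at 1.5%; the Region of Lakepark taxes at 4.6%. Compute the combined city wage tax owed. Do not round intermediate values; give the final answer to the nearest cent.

The Shire of Southwater, January 1 – March 25, 2000: 85 days → $277,000 × 3.75% × 85/366 = $2,412.3975
Faircliff District, March 26 – May 1, 2000: 37 days → $277,000 × 1.5% × 37/366 = $420.0410
The Region of Lakepark, May 2 – December 31, 2000: 244 days → $277,000 × 4.6% × 244/366 = $8,494.6667
Total = $11,327.1052

$11,327.11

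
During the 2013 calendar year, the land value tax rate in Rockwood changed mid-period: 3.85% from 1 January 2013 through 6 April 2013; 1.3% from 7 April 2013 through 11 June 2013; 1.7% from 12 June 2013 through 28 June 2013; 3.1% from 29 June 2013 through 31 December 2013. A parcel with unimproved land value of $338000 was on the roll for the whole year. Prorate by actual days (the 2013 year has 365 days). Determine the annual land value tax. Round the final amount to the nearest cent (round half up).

1 January – 6 April 2013: 96 days at 3.85% → $338000 × 3.85% × 96/365 = $3422.5973
7 April – 11 June 2013: 66 days at 1.3% → $338000 × 1.3% × 66/365 = $794.5315
12 June – 28 June 2013: 17 days at 1.7% → $338000 × 1.7% × 17/365 = $267.6219
29 June – 31 December 2013: 186 days at 3.1% → $338000 × 3.1% × 186/365 = $5339.4740
Total = $9824.2247

$9824.22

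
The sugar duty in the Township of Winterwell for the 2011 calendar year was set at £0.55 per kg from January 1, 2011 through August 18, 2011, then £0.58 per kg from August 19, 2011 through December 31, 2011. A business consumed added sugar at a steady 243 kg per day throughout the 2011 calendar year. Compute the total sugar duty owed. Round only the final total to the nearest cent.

January 1 – August 18, 2011: 230 days × 243 kg/day = 55,890 kg at £0.55/kg → £30,739.50
August 19 – December 31, 2011: 135 days × 243 kg/day = 32,805 kg at £0.58/kg → £19,026.90

£49,766.40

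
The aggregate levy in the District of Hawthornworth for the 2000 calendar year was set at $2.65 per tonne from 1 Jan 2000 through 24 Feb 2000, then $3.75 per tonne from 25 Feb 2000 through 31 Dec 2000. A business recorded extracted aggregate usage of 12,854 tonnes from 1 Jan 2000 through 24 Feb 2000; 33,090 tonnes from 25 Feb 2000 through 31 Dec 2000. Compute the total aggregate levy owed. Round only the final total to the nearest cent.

$158,150.60

1 Jan – 24 Feb 2000: 12,854 tonnes at $2.65/tonne → $34,063.10
25 Feb – 31 Dec 2000: 33,090 tonnes at $3.75/tonne → $124,087.50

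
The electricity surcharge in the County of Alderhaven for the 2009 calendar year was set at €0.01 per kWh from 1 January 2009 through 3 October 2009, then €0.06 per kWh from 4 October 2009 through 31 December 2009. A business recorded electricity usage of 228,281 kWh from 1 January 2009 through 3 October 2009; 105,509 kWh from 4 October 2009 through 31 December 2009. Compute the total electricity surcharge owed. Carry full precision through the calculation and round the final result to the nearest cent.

€8,613.35

1 January – 3 October 2009: 228,281 kWh at €0.01/kWh → €2,282.81
4 October – 31 December 2009: 105,509 kWh at €0.06/kWh → €6,330.54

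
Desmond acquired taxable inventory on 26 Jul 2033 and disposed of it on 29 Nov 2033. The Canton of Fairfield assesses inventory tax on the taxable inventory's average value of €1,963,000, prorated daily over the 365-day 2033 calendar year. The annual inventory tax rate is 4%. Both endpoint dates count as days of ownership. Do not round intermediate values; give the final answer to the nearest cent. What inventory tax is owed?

Days held (26 Jul – 29 Nov 2033): 127 out of 365
Tax = €1,963,000 × 4% × 127/365 = €27,320.6575

€27,320.66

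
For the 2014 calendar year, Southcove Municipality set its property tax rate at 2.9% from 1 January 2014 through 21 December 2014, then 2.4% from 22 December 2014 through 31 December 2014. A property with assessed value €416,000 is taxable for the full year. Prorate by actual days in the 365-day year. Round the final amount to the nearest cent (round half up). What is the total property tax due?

€12,007.01

1 January – 21 December 2014: 355 days at 2.9% → €416,000 × 2.9% × 355/365 = €11,733.4795
22 December – 31 December 2014: 10 days at 2.4% → €416,000 × 2.4% × 10/365 = €273.5342
Total = €12,007.0137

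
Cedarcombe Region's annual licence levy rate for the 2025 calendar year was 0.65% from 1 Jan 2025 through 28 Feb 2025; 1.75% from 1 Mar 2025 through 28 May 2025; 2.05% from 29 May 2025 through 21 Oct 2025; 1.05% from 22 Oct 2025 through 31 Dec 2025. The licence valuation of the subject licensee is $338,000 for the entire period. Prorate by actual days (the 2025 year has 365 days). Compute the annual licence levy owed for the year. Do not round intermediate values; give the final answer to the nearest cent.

1 Jan – 28 Feb 2025: 59 days at 0.65% → $338,000 × 0.65% × 59/365 = $355.1315
1 Mar – 28 May 2025: 89 days at 1.75% → $338,000 × 1.75% × 89/365 = $1,442.2877
29 May – 21 Oct 2025: 146 days at 2.05% → $338,000 × 2.05% × 146/365 = $2,771.6000
22 Oct – 31 Dec 2025: 71 days at 1.05% → $338,000 × 1.05% × 71/365 = $690.3534
Total = $5,259.3726

$5,259.37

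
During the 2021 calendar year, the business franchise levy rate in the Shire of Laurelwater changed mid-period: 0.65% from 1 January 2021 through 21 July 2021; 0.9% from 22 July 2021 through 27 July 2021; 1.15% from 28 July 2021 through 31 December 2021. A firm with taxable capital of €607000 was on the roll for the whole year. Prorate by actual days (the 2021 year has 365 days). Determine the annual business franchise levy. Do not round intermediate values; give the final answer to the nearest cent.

€5275.91

1 January – 21 July 2021: 202 days at 0.65% → €607000 × 0.65% × 202/365 = €2183.5370
22 July – 27 July 2021: 6 days at 0.9% → €607000 × 0.9% × 6/365 = €89.8027
28 July – 31 December 2021: 157 days at 1.15% → €607000 × 1.15% × 157/365 = €3002.5712
Total = €5275.9110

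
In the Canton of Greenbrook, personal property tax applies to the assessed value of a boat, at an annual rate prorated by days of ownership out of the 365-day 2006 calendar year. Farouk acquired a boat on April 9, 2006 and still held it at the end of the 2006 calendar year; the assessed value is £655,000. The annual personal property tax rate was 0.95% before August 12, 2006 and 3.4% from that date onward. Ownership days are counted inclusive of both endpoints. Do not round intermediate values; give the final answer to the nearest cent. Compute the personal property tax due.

April 9 – August 11, 2006: 125 days at 0.95% → £655,000 × 0.95% × 125/365 = £2,130.9932
August 12 – December 31, 2006: 142 days at 3.4% → £655,000 × 3.4% × 142/365 = £8,663.9452
Total = £10,794.9384

£10,794.94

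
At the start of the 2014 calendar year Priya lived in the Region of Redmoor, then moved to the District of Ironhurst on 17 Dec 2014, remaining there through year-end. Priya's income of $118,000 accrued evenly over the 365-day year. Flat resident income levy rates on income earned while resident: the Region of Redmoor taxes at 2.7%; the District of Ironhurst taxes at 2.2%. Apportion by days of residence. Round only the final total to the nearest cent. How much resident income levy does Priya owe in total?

$3,161.75

The Region of Redmoor, 1 Jan – 16 Dec 2014: 350 days → $118,000 × 2.7% × 350/365 = $3,055.0685
The District of Ironhurst, 17 Dec – 31 Dec 2014: 15 days → $118,000 × 2.2% × 15/365 = $106.6849
Total = $3,161.7534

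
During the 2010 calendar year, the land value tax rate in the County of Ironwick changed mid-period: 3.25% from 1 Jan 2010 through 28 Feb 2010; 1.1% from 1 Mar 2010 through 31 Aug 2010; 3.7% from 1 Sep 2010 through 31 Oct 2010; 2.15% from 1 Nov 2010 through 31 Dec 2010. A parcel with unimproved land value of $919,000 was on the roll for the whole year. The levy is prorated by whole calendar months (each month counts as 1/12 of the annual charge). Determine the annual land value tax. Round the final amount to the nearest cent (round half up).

$18,992.67

1 Jan – 28 Feb 2010: 2 months at 3.25% → $919,000 × 3.25% × 2/12 = $4,977.9167
1 Mar – 31 Aug 2010: 6 months at 1.1% → $919,000 × 1.1% × 6/12 = $5,054.5000
1 Sep – 31 Oct 2010: 2 months at 3.7% → $919,000 × 3.7% × 2/12 = $5,667.1667
1 Nov – 31 Dec 2010: 2 months at 2.15% → $919,000 × 2.15% × 2/12 = $3,293.0833
Total = $18,992.6667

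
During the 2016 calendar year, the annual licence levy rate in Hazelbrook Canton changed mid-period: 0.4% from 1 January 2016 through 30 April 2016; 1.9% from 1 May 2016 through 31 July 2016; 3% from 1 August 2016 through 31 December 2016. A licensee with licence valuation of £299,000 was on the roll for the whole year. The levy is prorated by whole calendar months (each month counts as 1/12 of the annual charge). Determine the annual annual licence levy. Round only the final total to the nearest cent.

£5,556.42

1 January – 30 April 2016: 4 months at 0.4% → £299,000 × 0.4% × 4/12 = £398.6667
1 May – 31 July 2016: 3 months at 1.9% → £299,000 × 1.9% × 3/12 = £1,420.2500
1 August – 31 December 2016: 5 months at 3% → £299,000 × 3% × 5/12 = £3,737.5000
Total = £5,556.4167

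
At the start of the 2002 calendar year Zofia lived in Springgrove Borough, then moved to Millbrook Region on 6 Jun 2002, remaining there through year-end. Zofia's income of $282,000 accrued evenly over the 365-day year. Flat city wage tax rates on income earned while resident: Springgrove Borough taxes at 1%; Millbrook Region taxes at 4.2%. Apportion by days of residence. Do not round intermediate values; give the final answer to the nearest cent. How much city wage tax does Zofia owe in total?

Springgrove Borough, 1 Jan – 5 Jun 2002: 156 days → $282,000 × 1% × 156/365 = $1,205.2603
Millbrook Region, 6 Jun – 31 Dec 2002: 209 days → $282,000 × 4.2% × 209/365 = $6,781.9068
Total = $7,987.1671

$7,987.17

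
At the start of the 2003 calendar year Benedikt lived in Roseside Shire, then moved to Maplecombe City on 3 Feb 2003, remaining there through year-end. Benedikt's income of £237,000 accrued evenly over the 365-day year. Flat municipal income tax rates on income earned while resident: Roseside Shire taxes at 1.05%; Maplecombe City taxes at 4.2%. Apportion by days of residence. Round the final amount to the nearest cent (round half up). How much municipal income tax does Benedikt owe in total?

Roseside Shire, 1 Jan – 2 Feb 2003: 33 days → £237,000 × 1.05% × 33/365 = £224.9877
Maplecombe City, 3 Feb – 31 Dec 2003: 332 days → £237,000 × 4.2% × 332/365 = £9,054.0493
Total = £9,279.0370

£9,279.04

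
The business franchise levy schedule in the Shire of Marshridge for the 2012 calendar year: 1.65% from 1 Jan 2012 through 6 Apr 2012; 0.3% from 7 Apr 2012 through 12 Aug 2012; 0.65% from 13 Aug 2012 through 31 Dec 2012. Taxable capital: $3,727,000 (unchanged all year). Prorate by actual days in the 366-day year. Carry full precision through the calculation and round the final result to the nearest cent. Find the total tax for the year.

1 Jan – 6 Apr 2012: 97 days at 1.65% → $3,727,000 × 1.65% × 97/366 = $16,297.9877
7 Apr – 12 Aug 2012: 128 days at 0.3% → $3,727,000 × 0.3% × 128/366 = $3,910.2951
13 Aug – 31 Dec 2012: 141 days at 0.65% → $3,727,000 × 0.65% × 141/366 = $9,332.7746
Total = $29,541.0574

$29,541.06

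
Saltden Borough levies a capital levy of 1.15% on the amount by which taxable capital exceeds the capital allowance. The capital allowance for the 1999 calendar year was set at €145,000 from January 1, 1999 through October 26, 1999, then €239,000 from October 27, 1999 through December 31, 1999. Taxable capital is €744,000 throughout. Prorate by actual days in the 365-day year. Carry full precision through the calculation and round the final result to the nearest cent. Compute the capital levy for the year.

January 1 – October 26, 1999: 299 days, exemption €145,000 → (€744,000 − €145,000) × 1.15% × 299/365 = €5,642.9082
October 27 – December 31, 1999: 66 days, exemption €239,000 → (€744,000 − €239,000) × 1.15% × 66/365 = €1,050.1233
Total = €6,693.0315

€6,693.03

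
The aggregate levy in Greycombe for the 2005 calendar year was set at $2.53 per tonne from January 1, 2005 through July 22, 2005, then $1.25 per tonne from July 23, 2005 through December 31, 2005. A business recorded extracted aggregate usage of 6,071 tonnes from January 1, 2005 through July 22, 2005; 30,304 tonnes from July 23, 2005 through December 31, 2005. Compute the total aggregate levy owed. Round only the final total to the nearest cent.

$53,239.63

January 1 – July 22, 2005: 6,071 tonnes at $2.53/tonne → $15,359.63
July 23 – December 31, 2005: 30,304 tonnes at $1.25/tonne → $37,880.00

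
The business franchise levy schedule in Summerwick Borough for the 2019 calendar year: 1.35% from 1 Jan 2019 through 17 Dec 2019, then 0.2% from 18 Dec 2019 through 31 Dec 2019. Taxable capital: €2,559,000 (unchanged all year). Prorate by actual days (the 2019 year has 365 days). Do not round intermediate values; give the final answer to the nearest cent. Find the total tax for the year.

1 Jan – 17 Dec 2019: 351 days at 1.35% → €2,559,000 × 1.35% × 351/365 = €33,221.4288
18 Dec – 31 Dec 2019: 14 days at 0.2% → €2,559,000 × 0.2% × 14/365 = €196.3068
Total = €33,417.7356

€33,417.74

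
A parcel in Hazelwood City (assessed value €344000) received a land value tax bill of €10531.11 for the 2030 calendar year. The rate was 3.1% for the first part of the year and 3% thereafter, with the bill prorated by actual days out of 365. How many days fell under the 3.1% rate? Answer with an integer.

Let d = days at the first rate; then 365 − d days at the second rate.
€344000 × [3.1%·d + 3%·(365−d)] / 365 = €10531.11
Solving gives d = 224, so the new rate took effect on August 13, 2030.

224 days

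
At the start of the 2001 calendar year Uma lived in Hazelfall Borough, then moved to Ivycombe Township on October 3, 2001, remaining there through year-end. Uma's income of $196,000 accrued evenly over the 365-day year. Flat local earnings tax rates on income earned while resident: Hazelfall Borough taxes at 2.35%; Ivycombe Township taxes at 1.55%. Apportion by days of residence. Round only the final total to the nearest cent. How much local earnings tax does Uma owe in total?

$4,219.37

Hazelfall Borough, January 1 – October 2, 2001: 275 days → $196,000 × 2.35% × 275/365 = $3,470.2740
Ivycombe Township, October 3 – December 31, 2001: 90 days → $196,000 × 1.55% × 90/365 = $749.0959
Total = $4,219.3699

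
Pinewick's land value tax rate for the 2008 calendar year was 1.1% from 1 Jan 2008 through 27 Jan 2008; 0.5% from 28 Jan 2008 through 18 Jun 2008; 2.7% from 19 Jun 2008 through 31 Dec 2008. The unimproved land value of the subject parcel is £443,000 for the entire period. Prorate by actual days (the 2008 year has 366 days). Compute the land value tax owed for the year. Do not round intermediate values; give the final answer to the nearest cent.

1 Jan – 27 Jan 2008: 27 days at 1.1% → £443,000 × 1.1% × 27/366 = £359.4836
28 Jan – 18 Jun 2008: 143 days at 0.5% → £443,000 × 0.5% × 143/366 = £865.4235
19 Jun – 31 Dec 2008: 196 days at 2.7% → £443,000 × 2.7% × 196/366 = £6,405.3443
Total = £7,630.2514

£7,630.25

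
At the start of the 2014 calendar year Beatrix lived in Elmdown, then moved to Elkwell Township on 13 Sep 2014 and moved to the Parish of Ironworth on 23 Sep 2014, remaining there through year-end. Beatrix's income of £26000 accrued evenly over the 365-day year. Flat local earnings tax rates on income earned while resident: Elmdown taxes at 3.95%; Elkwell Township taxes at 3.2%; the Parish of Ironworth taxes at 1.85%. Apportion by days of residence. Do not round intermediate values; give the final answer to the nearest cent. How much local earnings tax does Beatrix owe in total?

£872.07

Elmdown, 1 Jan – 12 Sep 2014: 255 days → £26000 × 3.95% × 255/365 = £717.4932
Elkwell Township, 13 Sep – 22 Sep 2014: 10 days → £26000 × 3.2% × 10/365 = £22.7945
The Parish of Ironworth, 23 Sep – 31 Dec 2014: 100 days → £26000 × 1.85% × 100/365 = £131.7808
Total = £872.0685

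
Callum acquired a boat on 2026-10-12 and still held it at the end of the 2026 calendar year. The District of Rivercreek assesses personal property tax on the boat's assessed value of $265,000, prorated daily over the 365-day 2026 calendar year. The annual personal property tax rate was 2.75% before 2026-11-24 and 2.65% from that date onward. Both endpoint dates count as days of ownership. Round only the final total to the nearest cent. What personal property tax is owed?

$1,589.64

2026-10-12 to 2026-11-23: 43 days at 2.75% → $265,000 × 2.75% × 43/365 = $858.5274
2026-11-24 to 2026-12-31: 38 days at 2.65% → $265,000 × 2.65% × 38/365 = $731.1096
Total = $1,589.6370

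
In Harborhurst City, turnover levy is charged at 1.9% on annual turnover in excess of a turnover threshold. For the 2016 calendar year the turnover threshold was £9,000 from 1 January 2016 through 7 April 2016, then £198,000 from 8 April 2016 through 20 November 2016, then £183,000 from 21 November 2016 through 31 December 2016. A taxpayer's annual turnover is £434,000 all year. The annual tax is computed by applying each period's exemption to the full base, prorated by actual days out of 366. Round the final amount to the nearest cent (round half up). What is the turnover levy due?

1 January – 7 April 2016: 98 days, exemption £9,000 → (£434,000 − £9,000) × 1.9% × 98/366 = £2,162.1585
8 April – 20 November 2016: 227 days, exemption £198,000 → (£434,000 − £198,000) × 1.9% × 227/366 = £2,781.0601
21 November – 31 December 2016: 41 days, exemption £183,000 → (£434,000 − £183,000) × 1.9% × 41/366 = £534.2322
Total = £5,477.4508

£5,477.45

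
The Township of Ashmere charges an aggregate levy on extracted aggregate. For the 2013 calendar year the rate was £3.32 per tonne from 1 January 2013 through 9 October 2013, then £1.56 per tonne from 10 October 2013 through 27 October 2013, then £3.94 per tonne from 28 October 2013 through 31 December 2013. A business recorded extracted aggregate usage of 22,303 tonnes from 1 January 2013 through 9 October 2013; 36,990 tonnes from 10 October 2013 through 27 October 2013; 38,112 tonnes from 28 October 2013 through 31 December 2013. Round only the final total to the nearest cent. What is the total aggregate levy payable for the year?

1 January – 9 October 2013: 22,303 tonnes at £3.32/tonne → £74,045.96
10 October – 27 October 2013: 36,990 tonnes at £1.56/tonne → £57,704.40
28 October – 31 December 2013: 38,112 tonnes at £3.94/tonne → £150,161.28

£281,911.64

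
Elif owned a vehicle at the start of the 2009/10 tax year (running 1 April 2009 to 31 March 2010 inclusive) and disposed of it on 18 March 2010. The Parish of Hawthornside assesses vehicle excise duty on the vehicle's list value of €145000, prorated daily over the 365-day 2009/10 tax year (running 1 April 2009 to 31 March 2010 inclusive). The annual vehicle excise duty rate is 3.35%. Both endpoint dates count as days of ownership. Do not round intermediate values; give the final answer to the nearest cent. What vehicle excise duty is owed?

€4684.49

Days held (1 April 2009 – 18 March 2010): 352 out of 365
Tax = €145000 × 3.35% × 352/365 = €4684.4932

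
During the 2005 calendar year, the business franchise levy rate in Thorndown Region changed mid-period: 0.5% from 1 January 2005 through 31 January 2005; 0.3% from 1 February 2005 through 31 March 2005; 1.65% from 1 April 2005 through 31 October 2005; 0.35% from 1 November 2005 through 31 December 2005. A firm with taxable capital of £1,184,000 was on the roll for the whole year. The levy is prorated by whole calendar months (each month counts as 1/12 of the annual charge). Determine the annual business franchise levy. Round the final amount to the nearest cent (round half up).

1 January – 31 January 2005: 1 month at 0.5% → £1,184,000 × 0.5% × 1/12 = £493.3333
1 February – 31 March 2005: 2 months at 0.3% → £1,184,000 × 0.3% × 2/12 = £592.0000
1 April – 31 October 2005: 7 months at 1.65% → £1,184,000 × 1.65% × 7/12 = £11,396.0000
1 November – 31 December 2005: 2 months at 0.35% → £1,184,000 × 0.35% × 2/12 = £690.6667
Total = £13,172.0000

£13,172.00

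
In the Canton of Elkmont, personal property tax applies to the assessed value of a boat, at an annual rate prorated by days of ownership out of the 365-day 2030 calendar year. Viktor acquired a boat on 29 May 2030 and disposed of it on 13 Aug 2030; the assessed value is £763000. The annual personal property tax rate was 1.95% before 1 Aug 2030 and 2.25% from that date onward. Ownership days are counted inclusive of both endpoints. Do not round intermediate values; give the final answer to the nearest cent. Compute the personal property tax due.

29 May – 31 Jul 2030: 64 days at 1.95% → £763000 × 1.95% × 64/365 = £2608.8329
1 Aug – 13 Aug 2030: 13 days at 2.25% → £763000 × 2.25% × 13/365 = £611.4452
Total = £3220.2781

£3220.28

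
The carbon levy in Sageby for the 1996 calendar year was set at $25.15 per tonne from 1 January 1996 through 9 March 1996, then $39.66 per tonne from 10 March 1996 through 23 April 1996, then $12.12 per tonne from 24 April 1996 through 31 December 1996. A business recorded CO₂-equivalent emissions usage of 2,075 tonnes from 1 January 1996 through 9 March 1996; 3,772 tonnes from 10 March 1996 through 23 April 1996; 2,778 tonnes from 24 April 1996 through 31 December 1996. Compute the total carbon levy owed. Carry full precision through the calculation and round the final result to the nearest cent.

$235,453.13

1 January – 9 March 1996: 2,075 tonnes at $25.15/tonne → $52,186.25
10 March – 23 April 1996: 3,772 tonnes at $39.66/tonne → $149,597.52
24 April – 31 December 1996: 2,778 tonnes at $12.12/tonne → $33,669.36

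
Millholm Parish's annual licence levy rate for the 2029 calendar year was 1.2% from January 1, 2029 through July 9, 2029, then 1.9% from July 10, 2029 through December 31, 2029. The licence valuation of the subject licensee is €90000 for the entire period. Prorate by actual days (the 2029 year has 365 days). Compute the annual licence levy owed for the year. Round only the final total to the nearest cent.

January 1 – July 9, 2029: 190 days at 1.2% → €90000 × 1.2% × 190/365 = €562.1918
July 10 – December 31, 2029: 175 days at 1.9% → €90000 × 1.9% × 175/365 = €819.8630
Total = €1382.0548

€1382.05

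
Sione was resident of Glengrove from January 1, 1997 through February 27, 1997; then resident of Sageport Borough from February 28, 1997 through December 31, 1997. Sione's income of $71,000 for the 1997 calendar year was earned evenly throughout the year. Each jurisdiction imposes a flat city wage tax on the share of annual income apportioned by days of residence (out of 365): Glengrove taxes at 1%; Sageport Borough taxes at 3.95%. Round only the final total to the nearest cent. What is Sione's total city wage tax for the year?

$2,471.68

Glengrove, January 1 – February 27, 1997: 58 days → $71,000 × 1% × 58/365 = $112.8219
Sageport Borough, February 28 – December 31, 1997: 307 days → $71,000 × 3.95% × 307/365 = $2,358.8534
Total = $2,471.6753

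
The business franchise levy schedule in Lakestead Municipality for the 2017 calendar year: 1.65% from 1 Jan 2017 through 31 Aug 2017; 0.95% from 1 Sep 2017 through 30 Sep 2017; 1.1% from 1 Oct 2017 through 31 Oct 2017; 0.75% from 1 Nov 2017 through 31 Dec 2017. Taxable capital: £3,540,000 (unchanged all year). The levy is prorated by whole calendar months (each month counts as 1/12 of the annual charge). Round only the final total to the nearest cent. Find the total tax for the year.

£49,412.50

1 Jan – 31 Aug 2017: 8 months at 1.65% → £3,540,000 × 1.65% × 8/12 = £38,940.0000
1 Sep – 30 Sep 2017: 1 month at 0.95% → £3,540,000 × 0.95% × 1/12 = £2,802.5000
1 Oct – 31 Oct 2017: 1 month at 1.1% → £3,540,000 × 1.1% × 1/12 = £3,245.0000
1 Nov – 31 Dec 2017: 2 months at 0.75% → £3,540,000 × 0.75% × 2/12 = £4,425.0000
Total = £49,412.5000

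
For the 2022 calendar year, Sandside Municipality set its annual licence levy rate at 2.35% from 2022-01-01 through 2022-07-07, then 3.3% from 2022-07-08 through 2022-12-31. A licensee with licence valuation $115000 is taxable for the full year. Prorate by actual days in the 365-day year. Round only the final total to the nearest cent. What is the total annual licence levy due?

2022-01-01 to 2022-07-07: 188 days at 2.35% → $115000 × 2.35% × 188/365 = $1391.9726
2022-07-08 to 2022-12-31: 177 days at 3.3% → $115000 × 3.3% × 177/365 = $1840.3151
Total = $3232.2877

$3232.29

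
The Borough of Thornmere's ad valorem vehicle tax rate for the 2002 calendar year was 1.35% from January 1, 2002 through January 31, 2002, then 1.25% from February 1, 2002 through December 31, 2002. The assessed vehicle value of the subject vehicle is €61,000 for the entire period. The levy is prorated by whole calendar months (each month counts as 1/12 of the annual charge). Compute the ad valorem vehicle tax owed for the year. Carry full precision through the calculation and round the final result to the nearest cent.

January 1 – January 31, 2002: 1 month at 1.35% → €61,000 × 1.35% × 1/12 = €68.6250
February 1 – December 31, 2002: 11 months at 1.25% → €61,000 × 1.25% × 11/12 = €698.9583
Total = €767.5833

€767.58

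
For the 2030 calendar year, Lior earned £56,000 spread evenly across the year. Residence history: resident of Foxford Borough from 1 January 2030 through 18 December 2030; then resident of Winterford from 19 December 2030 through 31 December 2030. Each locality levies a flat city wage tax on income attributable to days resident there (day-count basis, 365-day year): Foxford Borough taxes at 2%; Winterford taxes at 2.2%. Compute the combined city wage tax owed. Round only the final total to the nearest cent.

Foxford Borough, 1 January – 18 December 2030: 352 days → £56,000 × 2% × 352/365 = £1,080.1096
Winterford, 19 December – 31 December 2030: 13 days → £56,000 × 2.2% × 13/365 = £43.8795
Total = £1,123.9890

£1,123.99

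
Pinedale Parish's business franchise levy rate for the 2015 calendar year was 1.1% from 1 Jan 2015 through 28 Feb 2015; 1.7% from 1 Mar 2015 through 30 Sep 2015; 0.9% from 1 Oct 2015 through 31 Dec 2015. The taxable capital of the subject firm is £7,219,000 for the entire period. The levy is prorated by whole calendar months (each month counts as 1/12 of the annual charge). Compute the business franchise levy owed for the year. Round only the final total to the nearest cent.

1 Jan – 28 Feb 2015: 2 months at 1.1% → £7,219,000 × 1.1% × 2/12 = £13,234.8333
1 Mar – 30 Sep 2015: 7 months at 1.7% → £7,219,000 × 1.7% × 7/12 = £71,588.4167
1 Oct – 31 Dec 2015: 3 months at 0.9% → £7,219,000 × 0.9% × 3/12 = £16,242.7500
Total = £101,066.0000

£101,066.00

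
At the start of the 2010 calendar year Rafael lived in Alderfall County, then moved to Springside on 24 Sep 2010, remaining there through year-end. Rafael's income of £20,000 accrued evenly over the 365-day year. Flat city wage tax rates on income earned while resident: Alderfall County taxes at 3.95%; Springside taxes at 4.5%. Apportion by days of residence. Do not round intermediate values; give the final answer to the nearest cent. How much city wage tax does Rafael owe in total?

£819.84

Alderfall County, 1 Jan – 23 Sep 2010: 266 days → £20,000 × 3.95% × 266/365 = £575.7260
Springside, 24 Sep – 31 Dec 2010: 99 days → £20,000 × 4.5% × 99/365 = £244.1096
Total = £819.8356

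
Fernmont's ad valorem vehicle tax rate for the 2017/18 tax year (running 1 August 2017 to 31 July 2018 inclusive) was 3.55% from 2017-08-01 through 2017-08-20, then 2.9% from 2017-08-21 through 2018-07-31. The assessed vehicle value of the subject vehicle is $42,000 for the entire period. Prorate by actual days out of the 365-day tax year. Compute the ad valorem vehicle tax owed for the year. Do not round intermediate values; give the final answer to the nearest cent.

$1,232.96

2017-08-01 to 2017-08-20: 20 days at 3.55% → $42,000 × 3.55% × 20/365 = $81.6986
2017-08-21 to 2018-07-31: 345 days at 2.9% → $42,000 × 2.9% × 345/365 = $1,151.2603
Total = $1,232.9589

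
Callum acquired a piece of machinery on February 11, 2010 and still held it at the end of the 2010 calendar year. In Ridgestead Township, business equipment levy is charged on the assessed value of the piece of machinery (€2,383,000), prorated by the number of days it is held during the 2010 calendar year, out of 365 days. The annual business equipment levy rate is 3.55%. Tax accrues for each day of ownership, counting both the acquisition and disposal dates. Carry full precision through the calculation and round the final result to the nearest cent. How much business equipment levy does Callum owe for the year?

€75,093.88

Days held (February 11 – December 31, 2010): 324 out of 365
Tax = €2,383,000 × 3.55% × 324/365 = €75,093.8795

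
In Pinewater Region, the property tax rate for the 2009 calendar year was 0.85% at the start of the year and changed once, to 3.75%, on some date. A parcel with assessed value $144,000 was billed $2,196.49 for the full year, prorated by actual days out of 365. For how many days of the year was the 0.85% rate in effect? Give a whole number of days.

Let d = days at the first rate; then 365 − d days at the second rate.
$144,000 × [0.85%·d + 3.75%·(365−d)] / 365 = $2,196.49
Solving gives d = 280, so the new rate took effect on 8 Oct 2009.

280 days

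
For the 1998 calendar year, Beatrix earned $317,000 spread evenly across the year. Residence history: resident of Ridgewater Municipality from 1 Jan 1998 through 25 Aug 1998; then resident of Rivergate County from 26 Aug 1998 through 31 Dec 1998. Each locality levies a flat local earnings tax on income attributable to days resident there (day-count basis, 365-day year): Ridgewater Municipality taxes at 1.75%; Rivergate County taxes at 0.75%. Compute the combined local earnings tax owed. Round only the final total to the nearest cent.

$4,435.83

Ridgewater Municipality, 1 Jan – 25 Aug 1998: 237 days → $317,000 × 1.75% × 237/365 = $3,602.0753
Rivergate County, 26 Aug – 31 Dec 1998: 128 days → $317,000 × 0.75% × 128/365 = $833.7534
Total = $4,435.8288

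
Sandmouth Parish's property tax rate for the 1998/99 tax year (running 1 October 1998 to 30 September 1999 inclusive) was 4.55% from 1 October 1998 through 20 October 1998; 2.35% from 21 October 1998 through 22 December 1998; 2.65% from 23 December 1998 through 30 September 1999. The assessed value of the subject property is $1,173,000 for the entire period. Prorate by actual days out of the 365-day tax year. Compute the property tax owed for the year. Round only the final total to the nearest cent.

$31,698.32

1 October – 20 October 1998: 20 days at 4.55% → $1,173,000 × 4.55% × 20/365 = $2,924.4658
21 October – 22 December 1998: 63 days at 2.35% → $1,173,000 × 2.35% × 63/365 = $4,757.8808
23 December 1998 – 30 September 1999: 282 days at 2.65% → $1,173,000 × 2.65% × 282/365 = $24,015.9699
Total = $31,698.3164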